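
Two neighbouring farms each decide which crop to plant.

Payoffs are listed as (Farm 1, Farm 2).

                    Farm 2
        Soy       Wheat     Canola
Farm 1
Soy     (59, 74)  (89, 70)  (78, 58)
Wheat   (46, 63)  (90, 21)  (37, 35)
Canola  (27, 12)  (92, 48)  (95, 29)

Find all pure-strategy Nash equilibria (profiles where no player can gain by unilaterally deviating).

The pure Nash equilibria are (Soy, Soy); (Canola, Wheat).

(Soy, Soy): Farm 1 gets 59, best alternative 46; Farm 2 gets 74, best alternative 70. No profitable deviation — NE.
(Soy, Wheat): Farm 1 can switch to Wheat (89 → 90). Not NE.
(Soy, Canola): Farm 1 can switch to Canola (78 → 95). Not NE.
(Wheat, Soy): Farm 1 can switch to Soy (46 → 59). Not NE.
(Wheat, Wheat): Farm 1 can switch to Canola (90 → 92). Not NE.
(Wheat, Canola): Farm 1 can switch to Soy (37 → 78). Not NE.
(Canola, Soy): Farm 1 can switch to Soy (27 → 59). Not NE.
(Canola, Wheat): Farm 1 gets 92, best alternative 90; Farm 2 gets 48, best alternative 29. No profitable deviation — NE.
(Canola, Canola): Farm 2 can switch to Wheat (29 → 48). Not NE.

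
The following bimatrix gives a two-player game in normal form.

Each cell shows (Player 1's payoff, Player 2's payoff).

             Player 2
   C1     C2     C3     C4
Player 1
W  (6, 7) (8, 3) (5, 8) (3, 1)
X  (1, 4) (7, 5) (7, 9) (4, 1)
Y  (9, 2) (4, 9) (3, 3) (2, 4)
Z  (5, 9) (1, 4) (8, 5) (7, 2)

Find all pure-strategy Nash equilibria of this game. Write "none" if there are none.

Player 1 against C1: payoffs 6, 1, 9, 5 → best response Y.
Player 1 against C2: payoffs 8, 7, 4, 1 → best response W.
Player 1 against C3: payoffs 5, 7, 3, 8 → best response Z.
Player 1 against C4: payoffs 3, 4, 2, 7 → best response Z.
Player 2 against W: payoffs 7, 3, 8, 1 → best response C3.
Player 2 against X: payoffs 4, 5, 9, 1 → best response C3.
Player 2 against Y: payoffs 2, 9, 3, 4 → best response C2.
Player 2 against Z: payoffs 9, 4, 5, 2 → best response C1.
No profile is a mutual best response for all players.

No pure-strategy Nash equilibrium.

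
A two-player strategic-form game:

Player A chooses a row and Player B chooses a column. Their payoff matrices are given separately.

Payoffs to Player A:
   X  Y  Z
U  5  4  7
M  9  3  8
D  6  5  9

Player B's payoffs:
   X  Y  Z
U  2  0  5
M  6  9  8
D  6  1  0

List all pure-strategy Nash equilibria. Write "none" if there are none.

Mark each player's best response to every combination of opponents' strategies; a profile where every player is best-responding is a pure Nash equilibrium.
Player A against X: payoffs 5, 9, 6 → best response M.
Player A against Y: payoffs 4, 3, 5 → best response D.
Player A against Z: payoffs 7, 8, 9 → best response D.
Player B against U: payoffs 2, 0, 5 → best response Z.
Player B against M: payoffs 6, 9, 8 → best response Y.
Player B against D: payoffs 6, 1, 0 → best response X.
No profile is a mutual best response for all players.

No pure-strategy Nash equilibrium.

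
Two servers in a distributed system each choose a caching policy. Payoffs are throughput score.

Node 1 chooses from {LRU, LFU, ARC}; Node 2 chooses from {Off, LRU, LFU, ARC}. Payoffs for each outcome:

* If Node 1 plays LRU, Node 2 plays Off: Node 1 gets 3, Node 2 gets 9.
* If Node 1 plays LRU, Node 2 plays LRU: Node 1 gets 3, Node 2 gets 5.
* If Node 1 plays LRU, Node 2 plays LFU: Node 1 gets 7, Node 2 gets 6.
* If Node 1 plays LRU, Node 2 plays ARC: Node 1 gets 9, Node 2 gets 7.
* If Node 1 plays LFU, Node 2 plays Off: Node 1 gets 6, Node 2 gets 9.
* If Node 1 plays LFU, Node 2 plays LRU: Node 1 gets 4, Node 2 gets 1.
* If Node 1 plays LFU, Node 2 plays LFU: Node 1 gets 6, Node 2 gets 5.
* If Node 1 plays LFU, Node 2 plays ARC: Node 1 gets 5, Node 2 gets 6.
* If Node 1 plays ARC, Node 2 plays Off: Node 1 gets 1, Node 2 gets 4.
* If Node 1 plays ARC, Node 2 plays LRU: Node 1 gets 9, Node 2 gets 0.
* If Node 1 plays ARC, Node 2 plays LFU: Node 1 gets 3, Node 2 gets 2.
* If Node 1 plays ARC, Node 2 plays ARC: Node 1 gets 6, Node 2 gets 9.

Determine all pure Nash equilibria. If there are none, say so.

The unique pure-strategy Nash equilibrium is (LFU, Off).

Node 1 against Off: payoffs 3, 6, 1 → best response LFU.
Node 1 against LRU: payoffs 3, 4, 9 → best response ARC.
Node 1 against LFU: payoffs 7, 6, 3 → best response LRU.
Node 1 against ARC: payoffs 9, 5, 6 → best response LRU.
Node 2 against LRU: payoffs 9, 5, 6, 7 → best response Off.
Node 2 against LFU: payoffs 9, 1, 5, 6 → best response Off.
Node 2 against ARC: payoffs 4, 0, 2, 9 → best response ARC.
Mutual best responses: (LFU, Off).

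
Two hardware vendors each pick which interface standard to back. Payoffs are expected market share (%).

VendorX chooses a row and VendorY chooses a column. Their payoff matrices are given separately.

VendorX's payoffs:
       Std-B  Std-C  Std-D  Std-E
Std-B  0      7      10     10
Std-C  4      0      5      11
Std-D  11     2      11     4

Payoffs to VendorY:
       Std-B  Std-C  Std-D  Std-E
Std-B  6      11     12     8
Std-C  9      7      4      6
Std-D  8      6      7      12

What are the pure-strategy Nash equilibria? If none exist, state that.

VendorX against Std-B: payoffs 0, 4, 11 → best response Std-D.
VendorX against Std-C: payoffs 7, 0, 2 → best response Std-B.
VendorX against Std-D: payoffs 10, 5, 11 → best response Std-D.
VendorX against Std-E: payoffs 10, 11, 4 → best response Std-C.
VendorY against Std-B: payoffs 6, 11, 12, 8 → best response Std-D.
VendorY against Std-C: payoffs 9, 7, 4, 6 → best response Std-B.
VendorY against Std-D: payoffs 8, 6, 7, 12 → best response Std-E.
No profile is a mutual best response for all players.

This game has no pure Nash equilibrium.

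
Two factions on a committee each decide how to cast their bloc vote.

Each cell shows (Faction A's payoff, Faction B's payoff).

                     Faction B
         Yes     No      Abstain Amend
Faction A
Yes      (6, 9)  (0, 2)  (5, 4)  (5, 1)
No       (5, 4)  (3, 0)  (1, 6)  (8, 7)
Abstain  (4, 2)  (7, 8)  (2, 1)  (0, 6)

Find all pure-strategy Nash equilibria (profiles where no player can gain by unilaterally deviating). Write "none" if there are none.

Pure-strategy Nash equilibria: (Yes, Yes); (No, Amend); (Abstain, No)

For each player, find the best response to each opponent profile; mutual best responses are the pure NE.
Faction A against Yes: payoffs 6, 5, 4 → best response Yes.
Faction A against No: payoffs 0, 3, 7 → best response Abstain.
Faction A against Abstain: payoffs 5, 1, 2 → best response Yes.
Faction A against Amend: payoffs 5, 8, 0 → best response No.
Faction B against Yes: payoffs 9, 2, 4, 1 → best response Yes.
Faction B against No: payoffs 4, 0, 6, 7 → best response Amend.
Faction B against Abstain: payoffs 2, 8, 1, 6 → best response No.
Mutual best responses: (Yes, Yes); (No, Amend); (Abstain, No).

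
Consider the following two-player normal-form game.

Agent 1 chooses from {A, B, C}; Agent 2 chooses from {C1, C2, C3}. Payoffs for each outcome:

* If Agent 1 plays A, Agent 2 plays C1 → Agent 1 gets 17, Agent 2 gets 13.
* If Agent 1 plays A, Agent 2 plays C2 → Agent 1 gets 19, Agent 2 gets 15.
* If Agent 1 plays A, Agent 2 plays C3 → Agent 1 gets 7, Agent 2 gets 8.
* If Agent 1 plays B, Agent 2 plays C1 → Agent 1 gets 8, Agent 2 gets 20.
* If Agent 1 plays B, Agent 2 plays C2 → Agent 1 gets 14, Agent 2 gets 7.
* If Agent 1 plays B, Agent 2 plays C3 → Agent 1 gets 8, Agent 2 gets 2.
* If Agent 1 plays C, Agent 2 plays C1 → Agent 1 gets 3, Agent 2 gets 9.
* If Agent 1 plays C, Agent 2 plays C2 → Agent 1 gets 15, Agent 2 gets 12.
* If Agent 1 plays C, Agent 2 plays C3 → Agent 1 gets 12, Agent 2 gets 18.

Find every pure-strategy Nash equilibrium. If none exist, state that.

Check each profile: it is a Nash equilibrium iff no player can strictly gain by switching unilaterally.
(A, C1): Agent 2 can switch to C2 (13 → 15). Not NE.
(A, C2): Agent 1 gets 19, best alternative 15; Agent 2 gets 15, best alternative 13. No profitable deviation — NE.
(A, C3): Agent 1 can switch to B (7 → 8). Not NE.
(B, C1): Agent 1 can switch to A (8 → 17). Not NE.
(B, C2): Agent 1 can switch to A (14 → 19). Not NE.
(B, C3): Agent 1 can switch to C (8 → 12). Not NE.
(C, C1): Agent 1 can switch to A (3 → 17). Not NE.
(C, C3): Agent 1 gets 12, best alternative 8; Agent 2 gets 18, best alternative 12. No profitable deviation — NE.
(The remaining 1 profile has a profitable deviation by the same check.)

The pure Nash equilibria are (A, C2); (C, C3).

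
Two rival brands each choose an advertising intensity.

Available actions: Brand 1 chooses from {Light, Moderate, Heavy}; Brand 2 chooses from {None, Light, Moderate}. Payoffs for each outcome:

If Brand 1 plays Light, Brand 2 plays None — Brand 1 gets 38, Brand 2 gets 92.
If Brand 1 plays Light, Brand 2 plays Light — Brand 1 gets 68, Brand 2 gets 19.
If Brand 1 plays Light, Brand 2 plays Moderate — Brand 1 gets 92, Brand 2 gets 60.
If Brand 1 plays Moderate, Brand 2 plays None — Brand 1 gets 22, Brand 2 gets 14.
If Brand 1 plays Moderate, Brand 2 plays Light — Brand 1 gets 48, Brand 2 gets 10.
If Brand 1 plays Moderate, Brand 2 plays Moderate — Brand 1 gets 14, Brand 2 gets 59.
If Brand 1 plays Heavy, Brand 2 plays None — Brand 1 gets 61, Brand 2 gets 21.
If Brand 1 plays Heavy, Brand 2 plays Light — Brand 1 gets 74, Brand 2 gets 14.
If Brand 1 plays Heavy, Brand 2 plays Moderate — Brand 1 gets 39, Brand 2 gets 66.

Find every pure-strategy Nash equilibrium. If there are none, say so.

No pure-strategy Nash equilibrium.

For each player, find the best response to each opponent profile; mutual best responses are the pure NE.
Brand 1 against None: payoffs 38, 22, 61 → best response Heavy.
Brand 1 against Light: payoffs 68, 48, 74 → best response Heavy.
Brand 1 against Moderate: payoffs 92, 14, 39 → best response Light.
Brand 2 against Light: payoffs 92, 19, 60 → best response None.
Brand 2 against Moderate: payoffs 14, 10, 59 → best response Moderate.
Brand 2 against Heavy: payoffs 21, 14, 66 → best response Moderate.
No profile is a mutual best response for all players.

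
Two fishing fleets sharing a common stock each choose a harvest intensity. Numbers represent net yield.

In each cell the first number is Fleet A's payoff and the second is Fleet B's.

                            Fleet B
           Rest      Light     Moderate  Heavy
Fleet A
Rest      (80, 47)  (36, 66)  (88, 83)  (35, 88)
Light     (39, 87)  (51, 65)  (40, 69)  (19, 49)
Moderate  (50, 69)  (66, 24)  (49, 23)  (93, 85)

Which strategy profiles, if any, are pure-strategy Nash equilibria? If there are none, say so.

Pure NE: (Moderate, Heavy)

(Rest, Rest): Fleet B can switch to Light (47 → 66). Not NE.
(Rest, Light): Fleet A can switch to Light (36 → 51). Not NE.
(Rest, Moderate): Fleet B can switch to Heavy (83 → 88). Not NE.
(Rest, Heavy): Fleet A can switch to Moderate (35 → 93). Not NE.
(Light, Rest): Fleet A can switch to Rest (39 → 80). Not NE.
(Light, Light): Fleet A can switch to Moderate (51 → 66). Not NE.
(Light, Moderate): Fleet A can switch to Rest (40 → 88). Not NE.
(Light, Heavy): Fleet A can switch to Rest (19 → 35). Not NE.
(Moderate, Heavy): Fleet A gets 93, best alternative 35; Fleet B gets 85, best alternative 69. No profitable deviation — NE.
(The remaining 3 profiles each have a profitable deviation by the same check.)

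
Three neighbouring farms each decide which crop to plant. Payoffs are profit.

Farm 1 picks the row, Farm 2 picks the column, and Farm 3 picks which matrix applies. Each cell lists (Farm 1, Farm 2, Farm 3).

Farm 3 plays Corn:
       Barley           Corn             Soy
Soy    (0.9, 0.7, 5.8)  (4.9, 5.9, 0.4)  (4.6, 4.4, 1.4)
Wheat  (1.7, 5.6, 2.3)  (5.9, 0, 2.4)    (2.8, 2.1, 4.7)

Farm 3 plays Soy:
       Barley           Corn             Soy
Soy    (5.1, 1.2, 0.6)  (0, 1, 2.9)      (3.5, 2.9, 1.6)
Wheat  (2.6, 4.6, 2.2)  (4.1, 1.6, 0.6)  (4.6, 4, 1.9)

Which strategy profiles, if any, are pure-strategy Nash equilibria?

(Wheat, Barley, Corn)

Mark each player's best response to every combination of opponents' strategies; a profile where every player is best-responding is a pure Nash equilibrium.
Farm 1 against (Barley, Corn): payoffs 0.9, 1.7 → best response Wheat.
Farm 1 against (Barley, Soy): payoffs 5.1, 2.6 → best response Soy.
Farm 1 against (Corn, Corn): payoffs 4.9, 5.9 → best response Wheat.
Farm 1 against (Corn, Soy): payoffs 0, 4.1 → best response Wheat.
Farm 1 against (Soy, Corn): payoffs 4.6, 2.8 → best response Soy.
Farm 1 against (Soy, Soy): payoffs 3.5, 4.6 → best response Wheat.
Farm 2 against (Soy, Corn): payoffs 0.7, 5.9, 4.4 → best response Corn.
Farm 2 against (Soy, Soy): payoffs 1.2, 1, 2.9 → best response Soy.
Farm 2 against (Wheat, Corn): payoffs 5.6, 0, 2.1 → best response Barley.
Farm 2 against (Wheat, Soy): payoffs 4.6, 1.6, 4 → best response Barley.
Farm 3 against (Soy, Barley): payoffs 5.8, 0.6 → best response Corn.
Farm 3 against (Soy, Corn): payoffs 0.4, 2.9 → best response Soy.
Farm 3 against (Soy, Soy): payoffs 1.4, 1.6 → best response Soy.
Farm 3 against (Wheat, Barley): payoffs 2.3, 2.2 → best response Corn.
Farm 3 against (Wheat, Corn): payoffs 2.4, 0.6 → best response Corn.
Farm 3 against (Wheat, Soy): payoffs 4.7, 1.9 → best response Corn.
Mutual best responses: (Wheat, Barley, Corn).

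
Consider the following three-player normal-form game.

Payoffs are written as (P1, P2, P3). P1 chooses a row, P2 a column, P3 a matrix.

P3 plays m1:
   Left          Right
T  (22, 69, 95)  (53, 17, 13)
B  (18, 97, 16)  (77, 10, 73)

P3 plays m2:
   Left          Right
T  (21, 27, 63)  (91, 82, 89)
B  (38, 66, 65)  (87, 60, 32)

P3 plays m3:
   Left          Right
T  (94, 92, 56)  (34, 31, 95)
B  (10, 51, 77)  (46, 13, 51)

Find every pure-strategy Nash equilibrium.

(T, Left, m1)

P1 against (Left, m1): payoffs 22, 18 → best response T.
P1 against (Left, m2): payoffs 21, 38 → best response B.
P1 against (Left, m3): payoffs 94, 10 → best response T.
P1 against (Right, m1): payoffs 53, 77 → best response B.
P1 against (Right, m2): payoffs 91, 87 → best response T.
P1 against (Right, m3): payoffs 34, 46 → best response B.
P2 against (T, m1): payoffs 69, 17 → best response Left.
P2 against (T, m2): payoffs 27, 82 → best response Right.
P2 against (T, m3): payoffs 92, 31 → best response Left.
P2 against (B, m1): payoffs 97, 10 → best response Left.
P2 against (B, m2): payoffs 66, 60 → best response Left.
P2 against (B, m3): payoffs 51, 13 → best response Left.
P3 against (T, Left): payoffs 95, 63, 56 → best response m1.
P3 against (T, Right): payoffs 13, 89, 95 → best response m3.
P3 against (B, Left): payoffs 16, 65, 77 → best response m3.
P3 against (B, Right): payoffs 73, 32, 51 → best response m1.
Mutual best responses: (T, Left, m1).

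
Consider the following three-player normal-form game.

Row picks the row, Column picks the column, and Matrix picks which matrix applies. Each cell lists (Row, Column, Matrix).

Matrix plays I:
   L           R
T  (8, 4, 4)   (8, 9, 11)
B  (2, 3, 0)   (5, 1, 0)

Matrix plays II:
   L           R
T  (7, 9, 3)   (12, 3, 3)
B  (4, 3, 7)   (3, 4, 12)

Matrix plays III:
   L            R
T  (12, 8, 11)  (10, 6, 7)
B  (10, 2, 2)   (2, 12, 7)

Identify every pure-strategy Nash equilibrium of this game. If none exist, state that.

For each player, find the best response to each opponent profile; mutual best responses are the pure NE.
Row against (L, I): payoffs 8, 2 → best response T.
Row against (L, II): payoffs 7, 4 → best response T.
Row against (L, III): payoffs 12, 10 → best response T.
Row against (R, I): payoffs 8, 5 → best response T.
Row against (R, II): payoffs 12, 3 → best response T.
Row against (R, III): payoffs 10, 2 → best response T.
Column against (T, I): payoffs 4, 9 → best response R.
Column against (T, II): payoffs 9, 3 → best response L.
Column against (T, III): payoffs 8, 6 → best response L.
Column against (B, I): payoffs 3, 1 → best response L.
Column against (B, II): payoffs 3, 4 → best response R.
Column against (B, III): payoffs 2, 12 → best response R.
Matrix against (T, L): payoffs 4, 3, 11 → best response III.
Matrix against (T, R): payoffs 11, 3, 7 → best response I.
Matrix against (B, L): payoffs 0, 7, 2 → best response II.
Matrix against (B, R): payoffs 0, 12, 7 → best response II.
Mutual best responses: (T, L, III); (T, R, I).

Pure-strategy Nash equilibria: (T, L, III); (T, R, I)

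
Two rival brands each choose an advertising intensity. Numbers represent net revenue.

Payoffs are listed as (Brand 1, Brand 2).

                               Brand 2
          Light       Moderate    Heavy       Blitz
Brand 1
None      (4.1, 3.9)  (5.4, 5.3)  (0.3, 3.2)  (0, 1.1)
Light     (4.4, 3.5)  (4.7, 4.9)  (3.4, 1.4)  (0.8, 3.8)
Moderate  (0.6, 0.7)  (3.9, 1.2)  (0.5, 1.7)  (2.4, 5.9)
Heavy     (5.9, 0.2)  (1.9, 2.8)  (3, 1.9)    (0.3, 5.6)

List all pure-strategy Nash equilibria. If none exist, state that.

The pure Nash equilibria are (None, Moderate), (Moderate, Blitz).

Brand 1 against Light: payoffs 4.1, 4.4, 0.6, 5.9 → best response Heavy.
Brand 1 against Moderate: payoffs 5.4, 4.7, 3.9, 1.9 → best response None.
Brand 1 against Heavy: payoffs 0.3, 3.4, 0.5, 3 → best response Light.
Brand 1 against Blitz: payoffs 0, 0.8, 2.4, 0.3 → best response Moderate.
Brand 2 against None: payoffs 3.9, 5.3, 3.2, 1.1 → best response Moderate.
Brand 2 against Light: payoffs 3.5, 4.9, 1.4, 3.8 → best response Moderate.
Brand 2 against Moderate: payoffs 0.7, 1.2, 1.7, 5.9 → best response Blitz.
Brand 2 against Heavy: payoffs 0.2, 2.8, 1.9, 5.6 → best response Blitz.
Mutual best responses: (None, Moderate); (Moderate, Blitz).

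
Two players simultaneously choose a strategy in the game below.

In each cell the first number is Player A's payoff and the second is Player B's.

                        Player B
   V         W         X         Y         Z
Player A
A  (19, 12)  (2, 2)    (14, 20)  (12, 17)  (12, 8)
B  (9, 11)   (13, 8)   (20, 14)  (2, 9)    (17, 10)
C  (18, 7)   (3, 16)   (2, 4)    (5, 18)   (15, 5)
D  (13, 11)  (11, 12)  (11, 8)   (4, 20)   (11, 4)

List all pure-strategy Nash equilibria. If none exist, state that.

Player A against V: payoffs 19, 9, 18, 13 → best response A.
Player A against W: payoffs 2, 13, 3, 11 → best response B.
Player A against X: payoffs 14, 20, 2, 11 → best response B.
Player A against Y: payoffs 12, 2, 5, 4 → best response A.
Player A against Z: payoffs 12, 17, 15, 11 → best response B.
Player B against A: payoffs 12, 2, 20, 17, 8 → best response X.
Player B against B: payoffs 11, 8, 14, 9, 10 → best response X.
Player B against C: payoffs 7, 16, 4, 18, 5 → best response Y.
Player B against D: payoffs 11, 12, 8, 20, 4 → best response Y.
Mutual best responses: (B, X).

(B, X)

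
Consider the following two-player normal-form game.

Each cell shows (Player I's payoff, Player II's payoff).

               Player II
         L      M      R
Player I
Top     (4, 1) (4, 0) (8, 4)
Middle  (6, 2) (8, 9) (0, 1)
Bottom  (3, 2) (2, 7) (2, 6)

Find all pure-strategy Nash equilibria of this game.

(Top, R), (Middle, M)

(Top, L): Player I can switch to Middle (4 → 6). Not NE.
(Top, M): Player I can switch to Middle (4 → 8). Not NE.
(Top, R): Player I gets 8, best alternative 2; Player II gets 4, best alternative 1. No profitable deviation — NE.
(Middle, L): Player II can switch to M (2 → 9). Not NE.
(Middle, M): Player I gets 8, best alternative 4; Player II gets 9, best alternative 2. No profitable deviation — NE.
(Middle, R): Player I can switch to Top (0 → 8). Not NE.
(Bottom, L): Player I can switch to Top (3 → 4). Not NE.
(Bottom, M): Player I can switch to Top (2 → 4). Not NE.
(Bottom, R): Player I can switch to Top (2 → 8). Not NE.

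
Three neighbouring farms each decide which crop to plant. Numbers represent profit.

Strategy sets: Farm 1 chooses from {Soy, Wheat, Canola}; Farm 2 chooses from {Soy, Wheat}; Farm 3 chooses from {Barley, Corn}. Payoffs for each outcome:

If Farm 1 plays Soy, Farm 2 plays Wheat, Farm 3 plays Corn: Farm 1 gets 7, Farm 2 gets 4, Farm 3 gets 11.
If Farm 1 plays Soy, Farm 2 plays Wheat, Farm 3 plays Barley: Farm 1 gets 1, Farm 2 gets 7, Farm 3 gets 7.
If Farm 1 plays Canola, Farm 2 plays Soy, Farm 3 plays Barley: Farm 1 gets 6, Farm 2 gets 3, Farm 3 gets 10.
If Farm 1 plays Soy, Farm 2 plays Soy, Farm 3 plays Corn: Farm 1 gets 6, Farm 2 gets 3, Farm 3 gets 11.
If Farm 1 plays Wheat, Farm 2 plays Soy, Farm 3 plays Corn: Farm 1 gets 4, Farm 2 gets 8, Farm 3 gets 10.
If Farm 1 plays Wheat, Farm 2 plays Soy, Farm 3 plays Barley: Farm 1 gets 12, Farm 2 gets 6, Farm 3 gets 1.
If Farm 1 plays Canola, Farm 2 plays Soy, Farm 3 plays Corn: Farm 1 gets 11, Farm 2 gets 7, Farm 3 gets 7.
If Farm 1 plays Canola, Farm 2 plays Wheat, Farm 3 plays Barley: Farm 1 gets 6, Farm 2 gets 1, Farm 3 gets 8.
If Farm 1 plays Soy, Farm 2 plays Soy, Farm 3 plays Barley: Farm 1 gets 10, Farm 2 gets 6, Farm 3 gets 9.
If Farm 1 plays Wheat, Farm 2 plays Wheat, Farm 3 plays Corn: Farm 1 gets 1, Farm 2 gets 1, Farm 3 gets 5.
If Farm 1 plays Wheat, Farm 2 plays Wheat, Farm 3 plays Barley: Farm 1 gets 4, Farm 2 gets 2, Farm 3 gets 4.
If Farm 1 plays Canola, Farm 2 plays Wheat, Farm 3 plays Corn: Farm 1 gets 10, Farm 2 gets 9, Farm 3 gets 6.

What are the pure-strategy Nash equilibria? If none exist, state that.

Farm 1 against (Soy, Barley): payoffs 10, 12, 6 → best response Wheat.
Farm 1 against (Soy, Corn): payoffs 6, 4, 11 → best response Canola.
Farm 1 against (Wheat, Barley): payoffs 1, 4, 6 → best response Canola.
Farm 1 against (Wheat, Corn): payoffs 7, 1, 10 → best response Canola.
Farm 2 against (Soy, Barley): payoffs 6, 7 → best response Wheat.
Farm 2 against (Soy, Corn): payoffs 3, 4 → best response Wheat.
Farm 2 against (Wheat, Barley): payoffs 6, 2 → best response Soy.
Farm 2 against (Wheat, Corn): payoffs 8, 1 → best response Soy.
Farm 2 against (Canola, Barley): payoffs 3, 1 → best response Soy.
Farm 2 against (Canola, Corn): payoffs 7, 9 → best response Wheat.
Farm 3 against (Soy, Soy): payoffs 9, 11 → best response Corn.
Farm 3 against (Soy, Wheat): payoffs 7, 11 → best response Corn.
Farm 3 against (Wheat, Soy): payoffs 1, 10 → best response Corn.
Farm 3 against (Wheat, Wheat): payoffs 4, 5 → best response Corn.
Farm 3 against (Canola, Soy): payoffs 10, 7 → best response Barley.
Farm 3 against (Canola, Wheat): payoffs 8, 6 → best response Barley.
No profile is a mutual best response for all players.

none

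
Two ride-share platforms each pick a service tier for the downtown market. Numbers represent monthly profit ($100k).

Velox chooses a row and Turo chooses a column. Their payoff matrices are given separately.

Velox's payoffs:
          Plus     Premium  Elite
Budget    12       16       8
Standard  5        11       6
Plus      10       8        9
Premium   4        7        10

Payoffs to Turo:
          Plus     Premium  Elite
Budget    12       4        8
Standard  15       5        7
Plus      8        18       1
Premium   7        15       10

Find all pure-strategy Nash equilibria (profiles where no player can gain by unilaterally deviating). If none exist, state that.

(Budget, Plus)

(Budget, Plus): Velox gets 12, best alternative 10; Turo gets 12, best alternative 8. No profitable deviation — NE.
(Budget, Premium): Turo can switch to Plus (4 → 12). Not NE.
(Budget, Elite): Velox can switch to Plus (8 → 9). Not NE.
(Standard, Plus): Velox can switch to Budget (5 → 12). Not NE.
(Standard, Premium): Velox can switch to Budget (11 → 16). Not NE.
(Standard, Elite): Velox can switch to Budget (6 → 8). Not NE.
(Plus, Plus): Velox can switch to Budget (10 → 12). Not NE.
(Plus, Premium): Velox can switch to Budget (8 → 16). Not NE.
(Plus, Elite): Velox can switch to Premium (9 → 10). Not NE.
(Premium, Plus): Velox can switch to Budget (4 → 12). Not NE.
(Premium, Premium): Velox can switch to Budget (7 → 16). Not NE.
(The remaining 1 profile has a profitable deviation by the same check.)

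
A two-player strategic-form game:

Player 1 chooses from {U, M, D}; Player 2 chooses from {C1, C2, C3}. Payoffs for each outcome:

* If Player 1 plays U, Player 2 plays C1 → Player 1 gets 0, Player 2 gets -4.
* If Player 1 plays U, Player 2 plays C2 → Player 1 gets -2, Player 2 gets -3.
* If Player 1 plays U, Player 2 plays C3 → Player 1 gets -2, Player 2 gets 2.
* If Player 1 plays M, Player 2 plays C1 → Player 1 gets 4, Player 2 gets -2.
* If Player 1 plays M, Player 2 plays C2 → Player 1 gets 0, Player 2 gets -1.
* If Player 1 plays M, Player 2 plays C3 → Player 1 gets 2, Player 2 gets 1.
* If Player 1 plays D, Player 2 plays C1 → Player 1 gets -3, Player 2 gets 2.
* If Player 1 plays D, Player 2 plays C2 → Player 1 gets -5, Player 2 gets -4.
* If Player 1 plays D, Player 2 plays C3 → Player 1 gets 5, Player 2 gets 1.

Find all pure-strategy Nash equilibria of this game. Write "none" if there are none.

(U, C1): Player 1 can switch to M (0 → 4). Not NE.
(U, C2): Player 1 can switch to M (-2 → 0). Not NE.
(U, C3): Player 1 can switch to M (-2 → 2). Not NE.
(M, C1): Player 2 can switch to C2 (-2 → -1). Not NE.
(M, C2): Player 2 can switch to C3 (-1 → 1). Not NE.
(M, C3): Player 1 can switch to D (2 → 5). Not NE.
(D, C1): Player 1 can switch to U (-3 → 0). Not NE.
(D, C2): Player 1 can switch to U (-5 → -2). Not NE.
(The remaining 1 profile has a profitable deviation by the same check.)

There is no pure-strategy Nash equilibrium.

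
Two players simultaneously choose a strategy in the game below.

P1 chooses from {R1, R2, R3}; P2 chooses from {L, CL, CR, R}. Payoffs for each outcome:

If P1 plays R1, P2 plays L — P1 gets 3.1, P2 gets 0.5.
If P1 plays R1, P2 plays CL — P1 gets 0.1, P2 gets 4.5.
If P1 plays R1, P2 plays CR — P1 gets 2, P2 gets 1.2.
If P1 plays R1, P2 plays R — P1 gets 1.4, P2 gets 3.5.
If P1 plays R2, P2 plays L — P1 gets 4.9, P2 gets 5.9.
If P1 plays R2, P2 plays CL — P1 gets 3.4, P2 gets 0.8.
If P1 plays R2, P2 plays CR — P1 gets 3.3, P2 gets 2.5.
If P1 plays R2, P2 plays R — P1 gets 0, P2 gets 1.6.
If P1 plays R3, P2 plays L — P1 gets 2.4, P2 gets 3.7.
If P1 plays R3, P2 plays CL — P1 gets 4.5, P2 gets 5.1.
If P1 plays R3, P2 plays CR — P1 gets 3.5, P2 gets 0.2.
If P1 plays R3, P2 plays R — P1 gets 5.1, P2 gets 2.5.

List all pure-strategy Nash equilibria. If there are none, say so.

(R2, L), (R3, CL)

P1 against L: payoffs 3.1, 4.9, 2.4 → best response R2.
P1 against CL: payoffs 0.1, 3.4, 4.5 → best response R3.
P1 against CR: payoffs 2, 3.3, 3.5 → best response R3.
P1 against R: payoffs 1.4, 0, 5.1 → best response R3.
P2 against R1: payoffs 0.5, 4.5, 1.2, 3.5 → best response CL.
P2 against R2: payoffs 5.9, 0.8, 2.5, 1.6 → best response L.
P2 against R3: payoffs 3.7, 5.1, 0.2, 2.5 → best response CL.
Mutual best responses: (R2, L); (R3, CL).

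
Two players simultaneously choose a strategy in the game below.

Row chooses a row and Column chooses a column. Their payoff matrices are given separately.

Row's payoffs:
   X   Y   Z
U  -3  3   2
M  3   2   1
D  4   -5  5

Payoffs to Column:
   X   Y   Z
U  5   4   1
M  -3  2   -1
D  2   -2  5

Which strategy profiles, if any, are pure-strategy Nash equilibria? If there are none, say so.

The unique pure-strategy Nash equilibrium is (D, Z).

Mark each player's best response to every combination of opponents' strategies; a profile where every player is best-responding is a pure Nash equilibrium.
Row against X: payoffs -3, 3, 4 → best response D.
Row against Y: payoffs 3, 2, -5 → best response U.
Row against Z: payoffs 2, 1, 5 → best response D.
Column against U: payoffs 5, 4, 1 → best response X.
Column against M: payoffs -3, 2, -1 → best response Y.
Column against D: payoffs 2, -2, 5 → best response Z.
Mutual best responses: (D, Z).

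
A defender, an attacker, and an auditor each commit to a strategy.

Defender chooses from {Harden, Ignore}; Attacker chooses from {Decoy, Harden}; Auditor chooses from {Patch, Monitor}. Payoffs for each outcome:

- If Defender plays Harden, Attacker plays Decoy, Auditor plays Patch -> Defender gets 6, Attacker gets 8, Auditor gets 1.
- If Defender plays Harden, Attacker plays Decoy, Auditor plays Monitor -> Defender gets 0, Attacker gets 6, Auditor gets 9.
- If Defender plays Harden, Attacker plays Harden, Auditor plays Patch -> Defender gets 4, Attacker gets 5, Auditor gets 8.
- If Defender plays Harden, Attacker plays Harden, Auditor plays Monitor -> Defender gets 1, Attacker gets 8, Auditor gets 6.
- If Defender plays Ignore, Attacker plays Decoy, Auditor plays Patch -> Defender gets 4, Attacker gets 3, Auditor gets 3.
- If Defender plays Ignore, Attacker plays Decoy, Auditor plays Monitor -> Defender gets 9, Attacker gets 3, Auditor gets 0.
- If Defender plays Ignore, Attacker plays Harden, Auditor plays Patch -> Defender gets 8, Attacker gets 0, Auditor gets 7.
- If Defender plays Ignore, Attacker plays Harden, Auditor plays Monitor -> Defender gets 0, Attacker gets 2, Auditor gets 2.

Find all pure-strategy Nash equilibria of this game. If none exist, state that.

This game has no pure Nash equilibrium.

(Harden, Decoy, Patch): Auditor can switch to Monitor (1 → 9). Not NE.
(Harden, Decoy, Monitor): Defender can switch to Ignore (0 → 9). Not NE.
(Harden, Harden, Patch): Defender can switch to Ignore (4 → 8). Not NE.
(Harden, Harden, Monitor): Auditor can switch to Patch (6 → 8). Not NE.
(Ignore, Decoy, Patch): Defender can switch to Harden (4 → 6). Not NE.
(Ignore, Decoy, Monitor): Auditor can switch to Patch (0 → 3). Not NE.
(Ignore, Harden, Patch): Attacker can switch to Decoy (0 → 3). Not NE.
(Ignore, Harden, Monitor): Defender can switch to Harden (0 → 1). Not NE.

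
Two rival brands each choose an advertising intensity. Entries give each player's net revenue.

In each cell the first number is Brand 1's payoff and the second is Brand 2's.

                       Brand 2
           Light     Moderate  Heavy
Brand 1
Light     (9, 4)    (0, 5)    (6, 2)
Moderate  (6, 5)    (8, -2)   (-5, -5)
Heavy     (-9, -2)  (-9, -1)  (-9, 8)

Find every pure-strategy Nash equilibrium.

Brand 1 against Light: payoffs 9, 6, -9 → best response Light.
Brand 1 against Moderate: payoffs 0, 8, -9 → best response Moderate.
Brand 1 against Heavy: payoffs 6, -5, -9 → best response Light.
Brand 2 against Light: payoffs 4, 5, 2 → best response Moderate.
Brand 2 against Moderate: payoffs 5, -2, -5 → best response Light.
Brand 2 against Heavy: payoffs -2, -1, 8 → best response Heavy.
No profile is a mutual best response for all players.

This game has no pure Nash equilibrium.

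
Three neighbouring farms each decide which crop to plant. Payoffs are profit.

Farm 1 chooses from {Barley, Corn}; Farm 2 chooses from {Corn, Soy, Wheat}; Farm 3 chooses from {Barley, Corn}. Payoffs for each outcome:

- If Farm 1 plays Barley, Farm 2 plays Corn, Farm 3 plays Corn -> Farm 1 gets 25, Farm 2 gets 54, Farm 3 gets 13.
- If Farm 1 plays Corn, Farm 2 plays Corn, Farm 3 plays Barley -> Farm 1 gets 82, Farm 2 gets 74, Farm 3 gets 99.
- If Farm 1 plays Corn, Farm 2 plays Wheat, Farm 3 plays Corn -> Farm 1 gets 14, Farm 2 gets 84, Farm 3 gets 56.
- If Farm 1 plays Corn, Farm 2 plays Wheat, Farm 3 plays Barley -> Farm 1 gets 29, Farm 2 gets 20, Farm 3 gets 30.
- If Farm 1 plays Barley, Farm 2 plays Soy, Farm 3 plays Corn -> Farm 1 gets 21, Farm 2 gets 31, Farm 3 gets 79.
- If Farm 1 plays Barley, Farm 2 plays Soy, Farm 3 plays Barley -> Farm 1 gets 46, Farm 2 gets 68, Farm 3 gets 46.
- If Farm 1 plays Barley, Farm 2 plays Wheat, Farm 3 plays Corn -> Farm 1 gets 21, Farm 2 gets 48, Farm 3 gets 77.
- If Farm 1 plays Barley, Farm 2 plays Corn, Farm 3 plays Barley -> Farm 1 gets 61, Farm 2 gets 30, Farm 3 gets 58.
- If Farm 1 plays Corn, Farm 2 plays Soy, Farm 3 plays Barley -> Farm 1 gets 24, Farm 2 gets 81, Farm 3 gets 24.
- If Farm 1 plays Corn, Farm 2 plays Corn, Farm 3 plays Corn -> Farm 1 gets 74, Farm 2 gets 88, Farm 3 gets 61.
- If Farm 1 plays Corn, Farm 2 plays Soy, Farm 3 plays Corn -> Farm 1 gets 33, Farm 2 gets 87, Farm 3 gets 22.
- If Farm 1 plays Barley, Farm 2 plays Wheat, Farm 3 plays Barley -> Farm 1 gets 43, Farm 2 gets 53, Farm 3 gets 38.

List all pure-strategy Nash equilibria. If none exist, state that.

none

For each player, find the best response to each opponent profile; mutual best responses are the pure NE.
Farm 1 against (Corn, Barley): payoffs 61, 82 → best response Corn.
Farm 1 against (Corn, Corn): payoffs 25, 74 → best response Corn.
Farm 1 against (Soy, Barley): payoffs 46, 24 → best response Barley.
Farm 1 against (Soy, Corn): payoffs 21, 33 → best response Corn.
Farm 1 against (Wheat, Barley): payoffs 43, 29 → best response Barley.
Farm 1 against (Wheat, Corn): payoffs 21, 14 → best response Barley.
Farm 2 against (Barley, Barley): payoffs 30, 68, 53 → best response Soy.
Farm 2 against (Barley, Corn): payoffs 54, 31, 48 → best response Corn.
Farm 2 against (Corn, Barley): payoffs 74, 81, 20 → best response Soy.
Farm 2 against (Corn, Corn): payoffs 88, 87, 84 → best response Corn.
Farm 3 against (Barley, Corn): payoffs 58, 13 → best response Barley.
Farm 3 against (Barley, Soy): payoffs 46, 79 → best response Corn.
Farm 3 against (Barley, Wheat): payoffs 38, 77 → best response Corn.
Farm 3 against (Corn, Corn): payoffs 99, 61 → best response Barley.
Farm 3 against (Corn, Soy): payoffs 24, 22 → best response Barley.
Farm 3 against (Corn, Wheat): payoffs 30, 56 → best response Corn.
No profile is a mutual best response for all players.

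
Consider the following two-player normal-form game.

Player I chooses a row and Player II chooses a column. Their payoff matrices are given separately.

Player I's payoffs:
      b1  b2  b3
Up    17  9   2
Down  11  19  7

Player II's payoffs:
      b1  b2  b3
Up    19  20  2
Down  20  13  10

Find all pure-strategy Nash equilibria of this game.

(Up, b1): Player II can switch to b2 (19 → 20). Not NE.
(Up, b2): Player I can switch to Down (9 → 19). Not NE.
(Up, b3): Player I can switch to Down (2 → 7). Not NE.
(Down, b1): Player I can switch to Up (11 → 17). Not NE.
(Down, b2): Player II can switch to b1 (13 → 20). Not NE.
(Down, b3): Player II can switch to b1 (10 → 20). Not NE.

No pure-strategy Nash equilibrium.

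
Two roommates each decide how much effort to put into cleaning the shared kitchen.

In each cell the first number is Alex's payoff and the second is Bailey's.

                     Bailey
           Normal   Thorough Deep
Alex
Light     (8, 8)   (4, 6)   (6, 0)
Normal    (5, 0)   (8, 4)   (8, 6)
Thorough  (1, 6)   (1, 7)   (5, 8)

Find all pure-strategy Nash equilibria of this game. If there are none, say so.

Alex against Normal: payoffs 8, 5, 1 → best response Light.
Alex against Thorough: payoffs 4, 8, 1 → best response Normal.
Alex against Deep: payoffs 6, 8, 5 → best response Normal.
Bailey against Light: payoffs 8, 6, 0 → best response Normal.
Bailey against Normal: payoffs 0, 4, 6 → best response Deep.
Bailey against Thorough: payoffs 6, 7, 8 → best response Deep.
Mutual best responses: (Light, Normal); (Normal, Deep).

The pure Nash equilibria are (Light, Normal) and (Normal, Deep).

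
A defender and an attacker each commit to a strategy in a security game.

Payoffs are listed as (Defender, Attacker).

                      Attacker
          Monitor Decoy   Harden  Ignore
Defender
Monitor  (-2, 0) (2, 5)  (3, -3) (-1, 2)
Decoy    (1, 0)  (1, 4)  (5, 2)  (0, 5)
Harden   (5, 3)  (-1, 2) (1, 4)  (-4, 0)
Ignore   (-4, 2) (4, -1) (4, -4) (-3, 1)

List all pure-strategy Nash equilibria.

Check each profile: it is a Nash equilibrium iff no player can strictly gain by switching unilaterally.
(Monitor, Monitor): Defender can switch to Decoy (-2 → 1). Not NE.
(Monitor, Decoy): Defender can switch to Ignore (2 → 4). Not NE.
(Monitor, Harden): Defender can switch to Decoy (3 → 5). Not NE.
(Monitor, Ignore): Defender can switch to Decoy (-1 → 0). Not NE.
(Decoy, Monitor): Defender can switch to Harden (1 → 5). Not NE.
(Decoy, Decoy): Defender can switch to Monitor (1 → 2). Not NE.
(Decoy, Harden): Attacker can switch to Decoy (2 → 4). Not NE.
(Decoy, Ignore): Defender gets 0, best alternative -1; Attacker gets 5, best alternative 4. No profitable deviation — NE.
(Harden, Monitor): Attacker can switch to Harden (3 → 4). Not NE.
(Harden, Decoy): Defender can switch to Monitor (-1 → 2). Not NE.
(Harden, Harden): Defender can switch to Monitor (1 → 3). Not NE.
(Harden, Ignore): Defender can switch to Monitor (-4 → -1). Not NE.
(Ignore, Monitor): Defender can switch to Monitor (-4 → -2). Not NE.
(The remaining 3 profiles each have a profitable deviation by the same check.)

The unique pure-strategy Nash equilibrium is (Decoy, Ignore).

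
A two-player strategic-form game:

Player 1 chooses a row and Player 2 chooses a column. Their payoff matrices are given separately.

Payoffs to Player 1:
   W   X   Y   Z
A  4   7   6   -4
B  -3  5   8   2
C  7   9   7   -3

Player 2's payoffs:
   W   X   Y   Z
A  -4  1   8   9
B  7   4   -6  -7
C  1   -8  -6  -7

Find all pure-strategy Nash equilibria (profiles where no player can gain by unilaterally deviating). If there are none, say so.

For each player, find the best response to each opponent profile; mutual best responses are the pure NE.
Player 1 against W: payoffs 4, -3, 7 → best response C.
Player 1 against X: payoffs 7, 5, 9 → best response C.
Player 1 against Y: payoffs 6, 8, 7 → best response B.
Player 1 against Z: payoffs -4, 2, -3 → best response B.
Player 2 against A: payoffs -4, 1, 8, 9 → best response Z.
Player 2 against B: payoffs 7, 4, -6, -7 → best response W.
Player 2 against C: payoffs 1, -8, -6, -7 → best response W.
Mutual best responses: (C, W).

(C, W)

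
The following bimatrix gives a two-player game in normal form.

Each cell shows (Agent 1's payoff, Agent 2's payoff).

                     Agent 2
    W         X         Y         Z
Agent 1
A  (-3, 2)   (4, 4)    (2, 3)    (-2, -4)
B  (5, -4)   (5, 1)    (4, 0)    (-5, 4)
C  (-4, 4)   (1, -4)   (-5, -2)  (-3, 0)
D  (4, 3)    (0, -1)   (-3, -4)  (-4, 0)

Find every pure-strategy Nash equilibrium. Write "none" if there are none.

For each player, find the best response to each opponent profile; mutual best responses are the pure NE.
Agent 1 against W: payoffs -3, 5, -4, 4 → best response B.
Agent 1 against X: payoffs 4, 5, 1, 0 → best response B.
Agent 1 against Y: payoffs 2, 4, -5, -3 → best response B.
Agent 1 against Z: payoffs -2, -5, -3, -4 → best response A.
Agent 2 against A: payoffs 2, 4, 3, -4 → best response X.
Agent 2 against B: payoffs -4, 1, 0, 4 → best response Z.
Agent 2 against C: payoffs 4, -4, -2, 0 → best response W.
Agent 2 against D: payoffs 3, -1, -4, 0 → best response W.
No profile is a mutual best response for all players.

There is no pure-strategy Nash equilibrium.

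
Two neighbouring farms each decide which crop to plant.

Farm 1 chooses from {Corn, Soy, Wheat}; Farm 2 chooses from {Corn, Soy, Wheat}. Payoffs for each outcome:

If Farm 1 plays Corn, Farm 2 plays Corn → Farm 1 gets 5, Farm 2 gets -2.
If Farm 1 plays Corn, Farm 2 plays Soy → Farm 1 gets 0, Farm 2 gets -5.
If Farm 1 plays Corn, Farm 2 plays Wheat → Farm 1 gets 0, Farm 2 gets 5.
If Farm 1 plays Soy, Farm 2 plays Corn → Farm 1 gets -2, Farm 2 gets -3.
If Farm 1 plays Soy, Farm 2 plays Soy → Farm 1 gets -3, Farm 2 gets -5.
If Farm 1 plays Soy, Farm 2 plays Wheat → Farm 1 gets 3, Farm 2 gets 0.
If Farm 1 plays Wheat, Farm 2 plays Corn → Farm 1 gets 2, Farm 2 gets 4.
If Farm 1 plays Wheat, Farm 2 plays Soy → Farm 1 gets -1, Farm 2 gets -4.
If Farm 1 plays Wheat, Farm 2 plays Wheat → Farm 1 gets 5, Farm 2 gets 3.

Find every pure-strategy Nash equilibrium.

Farm 1 against Corn: payoffs 5, -2, 2 → best response Corn.
Farm 1 against Soy: payoffs 0, -3, -1 → best response Corn.
Farm 1 against Wheat: payoffs 0, 3, 5 → best response Wheat.
Farm 2 against Corn: payoffs -2, -5, 5 → best response Wheat.
Farm 2 against Soy: payoffs -3, -5, 0 → best response Wheat.
Farm 2 against Wheat: payoffs 4, -4, 3 → best response Corn.
No profile is a mutual best response for all players.

No pure-strategy Nash equilibrium.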